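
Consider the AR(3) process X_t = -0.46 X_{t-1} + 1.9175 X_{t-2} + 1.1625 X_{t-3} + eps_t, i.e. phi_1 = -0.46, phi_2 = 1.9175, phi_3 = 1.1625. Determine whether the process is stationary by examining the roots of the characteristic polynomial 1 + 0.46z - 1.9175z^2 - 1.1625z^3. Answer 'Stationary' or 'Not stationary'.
\text{Not stationary}

The AR(p) characteristic polynomial is P(z) = 1 + 0.46z - 1.9175z^2 - 1.1625z^3.
Stationarity requires all roots to lie outside the unit circle, i.e. |z| > 1 for every root.
Degree 3: look for a simple real root z0 first, then factor out (1 - z/z0) and solve the remaining quadratic.
Testing z0 = -0.8: P(-0.8) = 1 + (0.46)(-0.8) + (-1.9175)(-0.8)^2 + (-1.1625)(-0.8)^3
  = 1 + (-0.368) + (-1.2272) + (0.5952) = 0.  So z_0 = -0.8 is a root, |z_0| = 0.8.
Divide out the factor (1 + 1.25 z) = (1 - z/z0) (since 1/z0 = -1.25):
  P(z) = (1 + 1.25 z)(1 + (-0.79) z + (-0.93) z^2)
  [check: z-coef -0.79 - (-1.25) = 0.46; z^2-coef -0.93 - (-1.25)(-0.79) = -1.9175; z^3-coef -(-1.25)(-0.93) = -1.1625.]
Remaining roots from the quadratic factor 1 + (-0.79) z + (-0.93) z^2:
  Set 1 + (-0.79) z + (-0.93) z^2 = 0, i.e. a z^2 + b z + c = 0 with a = -0.93, b = -0.79, c = 1.
  Discriminant D = b^2 - 4ac = (-0.79)^2 - 4*(-0.93)*1 = 0.6241 - (-3.72) = 4.3441.
  D >= 0, so the roots are real: z = (-b +/- sqrt(D)) / (2a) = (0.79 +/- 2.08425) / (-1.86).
    z_1 = (0.79 + 2.08425) / (-1.86) = -1.5453,   |z_1| = 1.5453.
    z_2 = (0.79 - 2.08425) / (-1.86) = 0.6958,   |z_2| = 0.6958.
Moduli of all roots: 0.8000, 1.5453, 0.6958.
All moduli strictly greater than 1? No.
Verdict: Not stationary.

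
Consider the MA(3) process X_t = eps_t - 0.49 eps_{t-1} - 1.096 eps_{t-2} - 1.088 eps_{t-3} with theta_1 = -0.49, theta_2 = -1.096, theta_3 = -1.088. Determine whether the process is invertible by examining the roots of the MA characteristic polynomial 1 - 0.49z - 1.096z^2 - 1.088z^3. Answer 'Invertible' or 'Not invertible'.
\text{Not invertible}

The MA(q) characteristic polynomial is P(z) = 1 - 0.49z - 1.096z^2 - 1.088z^3.
Invertibility requires all roots to lie outside the unit circle, i.e. |z| > 1 for every root.
Degree 3: look for a simple real root z0 first, then factor out (1 - z/z0) and solve the remaining quadratic.
Testing z0 = 0.625: P(0.625) = 1 + (-0.49)(0.625) + (-1.096)(0.625)^2 + (-1.088)(0.625)^3
  = 1 + (-0.30625) + (-0.428125) + (-0.265625) = 0.  So z_0 = 0.625 is a root, |z_0| = 0.625.
Divide out the factor (1 - 1.6 z) = (1 - z/z0) (since 1/z0 = 1.6):
  P(z) = (1 - 1.6 z)(1 + (1.11) z + (0.68) z^2)
  [check: z-coef 1.11 - (1.6) = -0.49; z^2-coef 0.68 - (1.6)(1.11) = -1.096; z^3-coef -(1.6)(0.68) = -1.088.]
Remaining roots from the quadratic factor 1 + (1.11) z + (0.68) z^2:
  Set 1 + (1.11) z + (0.68) z^2 = 0, i.e. a z^2 + b z + c = 0 with a = 0.68, b = 1.11, c = 1.
  Discriminant D = b^2 - 4ac = (1.11)^2 - 4*(0.68)*1 = 1.2321 - (2.72) = -1.4879.
  D < 0, so the roots are the complex-conjugate pair z = (-b +/- i sqrt(-D)) / (2a) = -0.8162 +/- 0.8969i.
  For a conjugate pair |z|^2 = z * conj(z) = (product of roots) = c/a = 1/(0.68) = 1.470588, so |z| = sqrt(1.470588) = 1.2127 for both roots.
Moduli of all roots: 0.6250, 1.2127, 1.2127.
All moduli strictly greater than 1? No.
Verdict: Not invertible.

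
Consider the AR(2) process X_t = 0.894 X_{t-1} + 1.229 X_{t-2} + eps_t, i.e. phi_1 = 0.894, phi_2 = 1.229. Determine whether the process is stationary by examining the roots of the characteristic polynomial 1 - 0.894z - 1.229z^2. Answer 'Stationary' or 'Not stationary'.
\text{Not stationary}

The AR(p) characteristic polynomial is P(z) = 1 - 0.894z - 1.229z^2.
Stationarity requires all roots to lie outside the unit circle, i.e. |z| > 1 for every root.
Set 1 + (-0.894) z + (-1.229) z^2 = 0, i.e. a z^2 + b z + c = 0 with a = -1.229, b = -0.894, c = 1.
Discriminant D = b^2 - 4ac = (-0.894)^2 - 4*(-1.229)*1 = 0.799236 - (-4.916) = 5.715236.
D >= 0, so the roots are real: z = (-b +/- sqrt(D)) / (2a) = (0.894 +/- 2.390656) / (-2.458).
  z_1 = (0.894 + 2.390656) / (-2.458) = -1.3363,   |z_1| = 1.3363.
  z_2 = (0.894 - 2.390656) / (-2.458) = 0.6089,   |z_2| = 0.6089.
Moduli of all roots: 1.3363, 0.6089.
All moduli strictly greater than 1? No.
Verdict: Not stationary.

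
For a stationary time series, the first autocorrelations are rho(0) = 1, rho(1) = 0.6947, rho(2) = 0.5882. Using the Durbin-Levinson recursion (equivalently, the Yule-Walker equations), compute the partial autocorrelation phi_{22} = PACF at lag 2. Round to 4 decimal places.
\phi_{22} = 0.2041

The PACF at lag k is phi_{kk}, the last component of the solution
to the Yule-Walker system G_k phi = r_k where
  (G_k)_{ij} = rho(|i - j|), (r_k)_i = rho(i), i,j = 1..k.
Equivalently, Durbin-Levinson gives phi_{kk} iteratively:
  phi_{11} = rho(1)
  phi_{kk} = [rho(k) - sum_{j=1..k-1} phi_{k-1,j} rho(k-j)]
            / [1 - sum_{j=1..k-1} phi_{k-1,j} rho(j)],
  phi_{k,j} = phi_{k-1,j} - phi_{kk} phi_{k-1,k-j},  j = 1..k-1.
Step k = 1:
  phi_11 = rho(1) = 0.6947.
Step k = 2:
  phi_22 = [rho(2) - phi_11 rho(1)] / [1 - phi_11 rho(1)] = [0.5882 - (0.6947)(0.6947)] / [1 - (0.6947)(0.6947)]
         = 0.10559191 / 0.51739191 = 0.2041.
Therefore phi_{22} = 0.2041.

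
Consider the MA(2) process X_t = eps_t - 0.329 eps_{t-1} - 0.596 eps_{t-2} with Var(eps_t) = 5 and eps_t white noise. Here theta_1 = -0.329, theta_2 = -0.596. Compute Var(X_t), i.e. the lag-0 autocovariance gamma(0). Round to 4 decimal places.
\gamma(0) = 7.3173

For an MA(q) process X_t = eps_t + sum_i theta_i eps_{t-i} with
Var(eps_t) = sigma^2, the variance is
  gamma(0) = sigma^2 * (1 + sum_i theta_i^2).
  sum_i theta_i^2 = (-0.329)^2 + (-0.596)^2 = 0.108241 + 0.355216 = 0.463457.
  gamma(0) = 5 * (1 + 0.463457) = 5 * 1.463457 = 7.317285, which rounds to 7.3173.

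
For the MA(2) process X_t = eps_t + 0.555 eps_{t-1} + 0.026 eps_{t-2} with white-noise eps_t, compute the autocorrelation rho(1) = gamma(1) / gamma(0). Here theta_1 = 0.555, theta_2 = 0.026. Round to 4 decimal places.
\rho(1) = 0.4351

For an MA(q) process with theta_0 = 1, the autocovariance is
  gamma(k) = sigma^2 * sum_{i=0..q-k} theta_i * theta_{i+k},
and rho(k) = gamma(k) / gamma(0). Sigma^2 cancels.
  numerator   = (1)*(0.555) + (0.555)*(0.026) = 0.56943.
  denominator = (1)^2 + (0.555)^2 + (0.026)^2 = 1.308701.
  rho(1) = 0.56943 / 1.308701 = 0.4351.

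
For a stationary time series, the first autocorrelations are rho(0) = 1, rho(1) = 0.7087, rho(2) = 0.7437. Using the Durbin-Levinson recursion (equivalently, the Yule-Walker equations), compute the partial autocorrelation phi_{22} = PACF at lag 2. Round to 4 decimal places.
\phi_{22} = 0.4851

The PACF at lag k is phi_{kk}, the last component of the solution
to the Yule-Walker system G_k phi = r_k where
  (G_k)_{ij} = rho(|i - j|), (r_k)_i = rho(i), i,j = 1..k.
Equivalently, Durbin-Levinson gives phi_{kk} iteratively:
  phi_{11} = rho(1)
  phi_{kk} = [rho(k) - sum_{j=1..k-1} phi_{k-1,j} rho(k-j)]
            / [1 - sum_{j=1..k-1} phi_{k-1,j} rho(j)],
  phi_{k,j} = phi_{k-1,j} - phi_{kk} phi_{k-1,k-j},  j = 1..k-1.
Step k = 1:
  phi_11 = rho(1) = 0.7087.
Step k = 2:
  phi_22 = [rho(2) - phi_11 rho(1)] / [1 - phi_11 rho(1)] = [0.7437 - (0.7087)(0.7087)] / [1 - (0.7087)(0.7087)]
         = 0.24144431 / 0.49774431 = 0.4851.
Therefore phi_{22} = 0.4851.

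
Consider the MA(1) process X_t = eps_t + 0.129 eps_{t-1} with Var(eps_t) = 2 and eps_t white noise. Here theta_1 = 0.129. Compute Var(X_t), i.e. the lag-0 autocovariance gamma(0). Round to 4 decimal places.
\gamma(0) = 2.0333

For an MA(q) process X_t = eps_t + sum_i theta_i eps_{t-i} with
Var(eps_t) = sigma^2, the variance is
  gamma(0) = sigma^2 * (1 + sum_i theta_i^2).
  sum_i theta_i^2 = (0.129)^2 = 0.016641.
  gamma(0) = 2 * (1 + 0.016641) = 2 * 1.016641 = 2.033282, which rounds to 2.0333.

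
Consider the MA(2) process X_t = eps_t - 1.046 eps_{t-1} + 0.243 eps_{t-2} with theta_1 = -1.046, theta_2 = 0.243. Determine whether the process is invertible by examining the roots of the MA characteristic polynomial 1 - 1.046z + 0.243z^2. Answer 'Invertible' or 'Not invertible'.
\text{Invertible}

The MA(q) characteristic polynomial is P(z) = 1 - 1.046z + 0.243z^2.
Invertibility requires all roots to lie outside the unit circle, i.e. |z| > 1 for every root.
Set 1 + (-1.046) z + (0.243) z^2 = 0, i.e. a z^2 + b z + c = 0 with a = 0.243, b = -1.046, c = 1.
Discriminant D = b^2 - 4ac = (-1.046)^2 - 4*(0.243)*1 = 1.094116 - (0.972) = 0.122116.
D >= 0, so the roots are real: z = (-b +/- sqrt(D)) / (2a) = (1.046 +/- 0.349451) / (0.486).
  z_1 = (1.046 + 0.349451) / (0.486) = 2.8713,   |z_1| = 2.8713.
  z_2 = (1.046 - 0.349451) / (0.486) = 1.4332,   |z_2| = 1.4332.
Moduli of all roots: 2.8713, 1.4332.
All moduli strictly greater than 1? Yes.
Verdict: Invertible.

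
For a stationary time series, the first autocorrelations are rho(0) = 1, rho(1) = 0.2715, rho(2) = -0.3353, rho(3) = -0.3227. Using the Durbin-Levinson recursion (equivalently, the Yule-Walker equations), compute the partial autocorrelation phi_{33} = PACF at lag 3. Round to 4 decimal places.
\phi_{33} = -0.0960

The PACF at lag k is phi_{kk}, the last component of the solution
to the Yule-Walker system G_k phi = r_k where
  (G_k)_{ij} = rho(|i - j|), (r_k)_i = rho(i), i,j = 1..k.
Equivalently, Durbin-Levinson gives phi_{kk} iteratively:
  phi_{11} = rho(1)
  phi_{kk} = [rho(k) - sum_{j=1..k-1} phi_{k-1,j} rho(k-j)]
            / [1 - sum_{j=1..k-1} phi_{k-1,j} rho(j)],
  phi_{k,j} = phi_{k-1,j} - phi_{kk} phi_{k-1,k-j},  j = 1..k-1.
Step k = 1:
  phi_11 = rho(1) = 0.2715.
Step k = 2:
  phi_22 = [rho(2) - phi_11 rho(1)] / [1 - phi_11 rho(1)] = [-0.3353 - (0.2715)(0.2715)] / [1 - (0.2715)(0.2715)]
         = -0.40901225 / 0.92628775 = -0.441561.
  Update: phi_21 = phi_11 - phi_22 phi_11 = 0.2715 - (-0.441561)(0.2715) = 0.391384.
Step k = 3:
  phi_33 = [rho(3) - phi_21 rho(2) - phi_22 rho(1)] / [1 - phi_21 rho(1) - phi_22 rho(2)]
    numerator   = -0.3227 - (0.391384)(-0.3353) - (-0.441561)(0.2715) = -0.07158531
    denominator = 1 - (0.391384)(0.2715) - (-0.441561)(-0.3353) = 0.74568402
  phi_33 = -0.07158531 / 0.74568402 = -0.096.
Therefore phi_{33} = -0.0960.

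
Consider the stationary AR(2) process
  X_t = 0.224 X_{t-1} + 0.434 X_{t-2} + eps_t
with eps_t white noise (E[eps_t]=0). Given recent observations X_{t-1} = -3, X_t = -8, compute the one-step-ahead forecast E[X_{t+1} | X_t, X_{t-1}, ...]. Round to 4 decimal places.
E[X_{t+1} \mid \mathcal F_t] = -3.0940

For an AR(p) model X_t = c + sum_i phi_i X_{t-i} + eps_t, the
one-step-ahead conditional mean is
  E[X_{t+1} | X_t, ...] = c + sum_i phi_i X_{t+1-i}.
Substitute known values:
  E[X_{t+1} | ...] = (0.224) * (-8) + (0.434) * (-3)
                   = -3.0940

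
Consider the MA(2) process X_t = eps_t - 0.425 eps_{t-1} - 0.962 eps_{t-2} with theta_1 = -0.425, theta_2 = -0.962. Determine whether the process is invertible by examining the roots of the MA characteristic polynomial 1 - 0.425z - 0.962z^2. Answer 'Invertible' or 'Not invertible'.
\text{Not invertible}

The MA(q) characteristic polynomial is P(z) = 1 - 0.425z - 0.962z^2.
Invertibility requires all roots to lie outside the unit circle, i.e. |z| > 1 for every root.
Set 1 + (-0.425) z + (-0.962) z^2 = 0, i.e. a z^2 + b z + c = 0 with a = -0.962, b = -0.425, c = 1.
Discriminant D = b^2 - 4ac = (-0.425)^2 - 4*(-0.962)*1 = 0.180625 - (-3.848) = 4.028625.
D >= 0, so the roots are real: z = (-b +/- sqrt(D)) / (2a) = (0.425 +/- 2.007143) / (-1.924).
  z_1 = (0.425 + 2.007143) / (-1.924) = -1.2641,   |z_1| = 1.2641.
  z_2 = (0.425 - 2.007143) / (-1.924) = 0.8223,   |z_2| = 0.8223.
Moduli of all roots: 1.2641, 0.8223.
All moduli strictly greater than 1? No.
Verdict: Not invertible.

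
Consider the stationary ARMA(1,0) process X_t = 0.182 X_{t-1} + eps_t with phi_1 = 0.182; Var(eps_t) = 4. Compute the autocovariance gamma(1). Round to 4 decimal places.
\gamma(1) = 0.7529

Multiply the model equation by X_{t-k} and take expectations. With theta_0 = psi_0 = 1 and psi_j the MA(infinity) weights, this gives
  gamma(k) - sum_i phi_i gamma(k-i) = c_k,
  c_k = sigma^2 * sum_{j=k..q} theta_j psi_{j-k}   (c_k = 0 for k > q),
using gamma(-m) = gamma(m).
Pure AR (q = 0): c_0 = sigma^2 = 4, c_k = 0 for k >= 1.
Equations for k = 0 and k = 1 (AR order 1):
  gamma(0) = phi_1 gamma(1) + c_0
  gamma(1) = phi_1 gamma(0) + c_1
Substituting the second into the first: gamma(0) (1 - phi_1^2) = c_0 + phi_1 c_1, so
  gamma(0) = c_0 / (1 - phi_1^2) = 4 / (1 - (0.182)^2) = 4 / 0.966876 = 4.137035.
  gamma(1) = phi_1 gamma(0) = (0.182)(4.137035) = 0.75294.
Therefore gamma(1) = 0.7529 (to 4 decimal places).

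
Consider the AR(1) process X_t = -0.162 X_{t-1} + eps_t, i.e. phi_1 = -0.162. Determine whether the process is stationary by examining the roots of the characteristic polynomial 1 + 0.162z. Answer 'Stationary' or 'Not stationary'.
\text{Stationary}

The AR(p) characteristic polynomial is P(z) = 1 + 0.162z.
Stationarity requires all roots to lie outside the unit circle, i.e. |z| > 1 for every root.
This is linear in z: 1 + (0.162) z = 0  =>  z = -1/(0.162) = -6.17284,  |z| = 6.17284.
Moduli of all roots: 6.1728.
All moduli strictly greater than 1? Yes.
Verdict: Stationary.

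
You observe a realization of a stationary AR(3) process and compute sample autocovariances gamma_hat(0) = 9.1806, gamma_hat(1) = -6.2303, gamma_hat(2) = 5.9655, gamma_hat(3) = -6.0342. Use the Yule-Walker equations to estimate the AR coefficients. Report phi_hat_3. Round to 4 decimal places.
\hat\phi_{3} = -0.2810

The Yule-Walker equations for an AR(p) process read, in matrix form,
  Gamma_p phi = r_p,   with   (Gamma_p)_{ij} = gamma(|i - j|),
                       (r_p)_i = gamma(i),   i,j = 1..p.
Substitute the sample gammas (Toeplitz matrix and right-hand side of size 3):
  Gamma_p = [[9.1806, -6.2303, 5.9655], [-6.2303, 9.1806, -6.2303], [5.9655, -6.2303, 9.1806]]
  r_p     = [-6.2303, 5.9655, -6.0342]
Written out (R1..R3):
  (R1) 9.1806 phi_1 - 6.2303 phi_2 + 5.9655 phi_3 = -6.2303
  (R2) -6.2303 phi_1 + 9.1806 phi_2 - 6.2303 phi_3 = 5.9655
  (R3) 5.9655 phi_1 - 6.2303 phi_2 + 9.1806 phi_3 = -6.0342
Gaussian elimination:
  R2 <- R2 - (-6.2303/9.1806) R1 = R2 - (-0.678638) R1:  4.952484 phi_2 - 2.181888 phi_3 = 1.737384
  R3 <- R3 - (5.9655/9.1806) R1 = R3 - (0.649794) R1:  -2.181888 phi_2 + 5.304253 phi_3 = -1.985788
  R3 <- R3 - (-2.181888/4.952484) R2 = R3 - (-0.440564) R2:  4.342991 phi_3 = -1.220358
Back-substitution:
  phi_hat_3 = -1.220358 / 4.342991 = -0.280995
  phi_hat_2 = (1.737384 - (-2.181888)(-0.280995)) / 4.952484 = 0.227014
  phi_hat_1 = (-6.2303 - (-6.2303)(0.227014) - (5.9655)(-0.280995)) / 9.1806 = -0.341988
So phi_hat = [-0.3420, 0.2270, -0.2810].
Therefore phi_hat_3 = -0.2810.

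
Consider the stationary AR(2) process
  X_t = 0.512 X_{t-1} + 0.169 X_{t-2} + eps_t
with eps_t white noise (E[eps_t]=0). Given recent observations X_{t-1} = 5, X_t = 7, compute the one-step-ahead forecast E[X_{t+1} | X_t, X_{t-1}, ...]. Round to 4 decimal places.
E[X_{t+1} \mid \mathcal F_t] = 4.4290

For an AR(p) model X_t = c + sum_i phi_i X_{t-i} + eps_t, the
one-step-ahead conditional mean is
  E[X_{t+1} | X_t, ...] = c + sum_i phi_i X_{t+1-i}.
Substitute known values:
  E[X_{t+1} | ...] = (0.512) * (7) + (0.169) * (5)
                   = 4.4290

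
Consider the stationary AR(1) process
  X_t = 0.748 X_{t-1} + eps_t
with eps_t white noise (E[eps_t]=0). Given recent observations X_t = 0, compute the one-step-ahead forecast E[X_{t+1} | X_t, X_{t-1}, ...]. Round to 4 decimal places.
E[X_{t+1} \mid \mathcal F_t] = 0.0000

For an AR(p) model X_t = c + sum_i phi_i X_{t-i} + eps_t, the
one-step-ahead conditional mean is
  E[X_{t+1} | X_t, ...] = c + sum_i phi_i X_{t+1-i}.
Substitute known values:
  E[X_{t+1} | ...] = (0.748) * (0)
                   = 0.0000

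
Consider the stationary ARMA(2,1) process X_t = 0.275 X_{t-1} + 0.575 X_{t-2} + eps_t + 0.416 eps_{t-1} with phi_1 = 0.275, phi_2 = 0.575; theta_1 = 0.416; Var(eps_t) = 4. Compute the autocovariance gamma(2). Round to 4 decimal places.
\gamma(2) = 14.3230

Multiply the model equation by X_{t-k} and take expectations. With theta_0 = psi_0 = 1 and psi_j the MA(infinity) weights, this gives
  gamma(k) - sum_i phi_i gamma(k-i) = c_k,
  c_k = sigma^2 * sum_{j=k..q} theta_j psi_{j-k}   (c_k = 0 for k > q),
using gamma(-m) = gamma(m).
psi-weights needed (psi_j = theta_j + sum_i phi_i psi_{j-i}):
  psi_1 = theta_1 + phi_1 = 0.416 + (0.275) = 0.691
Right-hand sides:
  c_0 = sigma^2 (1 + theta_1 psi_1) = 4 * (1 + (0.416)(0.691)) = 4 * 1.287456 = 5.149824
  c_1 = sigma^2 theta_1 = 4 * (0.416) = 1.664
  c_2 = 0
Equations for k = 0, 1, 2 (AR order 2, c_2 = 0):
  (E0) gamma(0) = phi_1 gamma(1) + phi_2 gamma(2) + c_0
  (E1) gamma(1) = phi_1 gamma(0) + phi_2 gamma(1) + c_1
  (E2) gamma(2) = phi_1 gamma(1) + phi_2 gamma(0)
From (E1): gamma(1) = A gamma(0) + B with
  A = phi_1 / (1 - phi_2) = 0.275 / 0.425 = 0.647059,   B = c_1 / (1 - phi_2) = 1.664 / 0.425 = 3.915294.
Insert (E2) into (E0): gamma(0) (1 - phi_2^2) = phi_1 (1 + phi_2) gamma(1) + c_0.
  phi_1 (1 + phi_2) = (0.275)(1.575) = 0.433125,   1 - phi_2^2 = 0.669375.
Replace gamma(1) by A gamma(0) + B and collect gamma(0):
  gamma(0) [0.669375 - (0.433125)(0.647059)] = (0.433125)(3.915294) + 5.149824
  gamma(0) * 0.389118 = 6.845636
  gamma(0) = 6.845636 / 0.389118 = 17.592715.
  gamma(1) = A gamma(0) + B = (0.647059)(17.592715) + (3.915294) = 15.298815.
  gamma(2) = phi_1 gamma(1) + phi_2 gamma(0) = (0.275)(15.298815) + (0.575)(17.592715) = 14.322985.
Therefore gamma(2) = 14.3230 (to 4 decimal places).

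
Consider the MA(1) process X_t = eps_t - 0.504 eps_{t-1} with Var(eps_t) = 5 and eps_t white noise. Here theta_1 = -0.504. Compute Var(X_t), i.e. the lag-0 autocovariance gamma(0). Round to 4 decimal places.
\gamma(0) = 6.2701

For an MA(q) process X_t = eps_t + sum_i theta_i eps_{t-i} with
Var(eps_t) = sigma^2, the variance is
  gamma(0) = sigma^2 * (1 + sum_i theta_i^2).
  sum_i theta_i^2 = (-0.504)^2 = 0.254016.
  gamma(0) = 5 * (1 + 0.254016) = 5 * 1.254016 = 6.27008, which rounds to 6.2701.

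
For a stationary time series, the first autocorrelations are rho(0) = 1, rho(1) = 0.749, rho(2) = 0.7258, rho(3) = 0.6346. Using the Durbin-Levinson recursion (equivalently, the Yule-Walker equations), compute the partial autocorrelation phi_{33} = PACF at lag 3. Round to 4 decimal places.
\phi_{33} = 0.0368

The PACF at lag k is phi_{kk}, the last component of the solution
to the Yule-Walker system G_k phi = r_k where
  (G_k)_{ij} = rho(|i - j|), (r_k)_i = rho(i), i,j = 1..k.
Equivalently, Durbin-Levinson gives phi_{kk} iteratively:
  phi_{11} = rho(1)
  phi_{kk} = [rho(k) - sum_{j=1..k-1} phi_{k-1,j} rho(k-j)]
            / [1 - sum_{j=1..k-1} phi_{k-1,j} rho(j)],
  phi_{k,j} = phi_{k-1,j} - phi_{kk} phi_{k-1,k-j},  j = 1..k-1.
Step k = 1:
  phi_11 = rho(1) = 0.749.
Step k = 2:
  phi_22 = [rho(2) - phi_11 rho(1)] / [1 - phi_11 rho(1)] = [0.7258 - (0.749)(0.749)] / [1 - (0.749)(0.749)]
         = 0.164799 / 0.438999 = 0.375397.
  Update: phi_21 = phi_11 - phi_22 phi_11 = 0.749 - (0.375397)(0.749) = 0.467827.
Step k = 3:
  phi_33 = [rho(3) - phi_21 rho(2) - phi_22 rho(1)] / [1 - phi_21 rho(1) - phi_22 rho(2)]
    numerator   = 0.6346 - (0.467827)(0.7258) - (0.375397)(0.749) = 0.0138783
    denominator = 1 - (0.467827)(0.749) - (0.375397)(0.7258) = 0.37713392
  phi_33 = 0.0138783 / 0.37713392 = 0.0368.
Therefore phi_{33} = 0.0368.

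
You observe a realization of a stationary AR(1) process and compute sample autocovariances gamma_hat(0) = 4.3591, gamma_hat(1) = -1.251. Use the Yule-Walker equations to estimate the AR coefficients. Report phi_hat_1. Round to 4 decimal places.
\hat\phi_{1} = -0.2870

The Yule-Walker equations for an AR(p) process read, in matrix form,
  Gamma_p phi = r_p,   with   (Gamma_p)_{ij} = gamma(|i - j|),
                       (r_p)_i = gamma(i),   i,j = 1..p.
Substitute the sample gammas (Toeplitz matrix and right-hand side of size 1):
  Gamma_p = [[4.3591]]
  r_p     = [-1.251]
With p = 1 this is the single equation gamma(0) phi_1 = gamma(1):
  phi_hat_1 = gamma(1) / gamma(0) = -1.251 / 4.3591 = -0.2870.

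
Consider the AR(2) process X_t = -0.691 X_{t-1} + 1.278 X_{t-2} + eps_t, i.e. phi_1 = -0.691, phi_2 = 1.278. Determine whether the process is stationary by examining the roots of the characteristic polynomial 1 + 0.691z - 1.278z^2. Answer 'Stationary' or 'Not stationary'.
\text{Not stationary}

The AR(p) characteristic polynomial is P(z) = 1 + 0.691z - 1.278z^2.
Stationarity requires all roots to lie outside the unit circle, i.e. |z| > 1 for every root.
Set 1 + (0.691) z + (-1.278) z^2 = 0, i.e. a z^2 + b z + c = 0 with a = -1.278, b = 0.691, c = 1.
Discriminant D = b^2 - 4ac = (0.691)^2 - 4*(-1.278)*1 = 0.477481 - (-5.112) = 5.589481.
D >= 0, so the roots are real: z = (-b +/- sqrt(D)) / (2a) = (-0.691 +/- 2.364208) / (-2.556).
  z_1 = (-0.691 + 2.364208) / (-2.556) = -0.6546,   |z_1| = 0.6546.
  z_2 = (-0.691 - 2.364208) / (-2.556) = 1.1953,   |z_2| = 1.1953.
Moduli of all roots: 0.6546, 1.1953.
All moduli strictly greater than 1? No.
Verdict: Not stationary.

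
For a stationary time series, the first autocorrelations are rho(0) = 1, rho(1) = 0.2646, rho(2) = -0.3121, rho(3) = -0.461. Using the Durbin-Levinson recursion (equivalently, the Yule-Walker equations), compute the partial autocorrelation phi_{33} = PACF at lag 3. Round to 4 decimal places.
\phi_{33} = -0.3050

The PACF at lag k is phi_{kk}, the last component of the solution
to the Yule-Walker system G_k phi = r_k where
  (G_k)_{ij} = rho(|i - j|), (r_k)_i = rho(i), i,j = 1..k.
Equivalently, Durbin-Levinson gives phi_{kk} iteratively:
  phi_{11} = rho(1)
  phi_{kk} = [rho(k) - sum_{j=1..k-1} phi_{k-1,j} rho(k-j)]
            / [1 - sum_{j=1..k-1} phi_{k-1,j} rho(j)],
  phi_{k,j} = phi_{k-1,j} - phi_{kk} phi_{k-1,k-j},  j = 1..k-1.
Step k = 1:
  phi_11 = rho(1) = 0.2646.
Step k = 2:
  phi_22 = [rho(2) - phi_11 rho(1)] / [1 - phi_11 rho(1)] = [-0.3121 - (0.2646)(0.2646)] / [1 - (0.2646)(0.2646)]
         = -0.38211316 / 0.92998684 = -0.41088.
  Update: phi_21 = phi_11 - phi_22 phi_11 = 0.2646 - (-0.41088)(0.2646) = 0.373319.
Step k = 3:
  phi_33 = [rho(3) - phi_21 rho(2) - phi_22 rho(1)] / [1 - phi_21 rho(1) - phi_22 rho(2)]
    numerator   = -0.461 - (0.373319)(-0.3121) - (-0.41088)(0.2646) = -0.23576828
    denominator = 1 - (0.373319)(0.2646) - (-0.41088)(-0.3121) = 0.77298412
  phi_33 = -0.23576828 / 0.77298412 = -0.305.
Therefore phi_{33} = -0.3050.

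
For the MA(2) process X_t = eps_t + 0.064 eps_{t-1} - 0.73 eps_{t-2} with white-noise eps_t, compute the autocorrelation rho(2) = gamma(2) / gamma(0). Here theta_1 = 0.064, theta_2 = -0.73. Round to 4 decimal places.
\rho(2) = -0.4750

For an MA(q) process with theta_0 = 1, the autocovariance is
  gamma(k) = sigma^2 * sum_{i=0..q-k} theta_i * theta_{i+k},
and rho(k) = gamma(k) / gamma(0). Sigma^2 cancels.
  numerator   = (1)*(-0.73) = -0.73.
  denominator = (1)^2 + (0.064)^2 + (-0.73)^2 = 1.536996.
  rho(2) = -0.73 / 1.536996 = -0.4750.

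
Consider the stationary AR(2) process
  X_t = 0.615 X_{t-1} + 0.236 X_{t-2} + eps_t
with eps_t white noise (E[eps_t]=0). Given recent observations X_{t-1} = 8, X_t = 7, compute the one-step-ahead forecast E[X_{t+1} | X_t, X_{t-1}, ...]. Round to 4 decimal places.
E[X_{t+1} \mid \mathcal F_t] = 6.1930

For an AR(p) model X_t = c + sum_i phi_i X_{t-i} + eps_t, the
one-step-ahead conditional mean is
  E[X_{t+1} | X_t, ...] = c + sum_i phi_i X_{t+1-i}.
Substitute known values:
  E[X_{t+1} | ...] = (0.615) * (7) + (0.236) * (8)
                   = 6.1930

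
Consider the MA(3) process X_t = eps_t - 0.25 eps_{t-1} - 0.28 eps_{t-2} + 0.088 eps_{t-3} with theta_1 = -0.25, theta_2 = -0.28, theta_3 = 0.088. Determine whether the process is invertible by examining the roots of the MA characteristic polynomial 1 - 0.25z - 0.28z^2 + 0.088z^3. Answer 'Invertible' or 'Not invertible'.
\text{Invertible}

The MA(q) characteristic polynomial is P(z) = 1 - 0.25z - 0.28z^2 + 0.088z^3.
Invertibility requires all roots to lie outside the unit circle, i.e. |z| > 1 for every root.
Degree 3: look for a simple real root z0 first, then factor out (1 - z/z0) and solve the remaining quadratic.
Testing z0 = 2.5: P(2.5) = 1 + (-0.25)(2.5) + (-0.28)(2.5)^2 + (0.088)(2.5)^3
  = 1 + (-0.625) + (-1.75) + (1.375) = 0.  So z_0 = 2.5 is a root, |z_0| = 2.5.
Divide out the factor (1 - 0.4 z) = (1 - z/z0) (since 1/z0 = 0.4):
  P(z) = (1 - 0.4 z)(1 + (0.15) z + (-0.22) z^2)
  [check: z-coef 0.15 - (0.4) = -0.25; z^2-coef -0.22 - (0.4)(0.15) = -0.28; z^3-coef -(0.4)(-0.22) = 0.088.]
Remaining roots from the quadratic factor 1 + (0.15) z + (-0.22) z^2:
  Set 1 + (0.15) z + (-0.22) z^2 = 0, i.e. a z^2 + b z + c = 0 with a = -0.22, b = 0.15, c = 1.
  Discriminant D = b^2 - 4ac = (0.15)^2 - 4*(-0.22)*1 = 0.0225 - (-0.88) = 0.9025.
  D >= 0, so the roots are real: z = (-b +/- sqrt(D)) / (2a) = (-0.15 +/- 0.95) / (-0.44).
    z_1 = (-0.15 + 0.95) / (-0.44) = -1.8182,   |z_1| = 1.8182.
    z_2 = (-0.15 - 0.95) / (-0.44) = 2.5,   |z_2| = 2.5.
Moduli of all roots: 2.5000, 1.8182, 2.5000.
All moduli strictly greater than 1? Yes.
Verdict: Invertible.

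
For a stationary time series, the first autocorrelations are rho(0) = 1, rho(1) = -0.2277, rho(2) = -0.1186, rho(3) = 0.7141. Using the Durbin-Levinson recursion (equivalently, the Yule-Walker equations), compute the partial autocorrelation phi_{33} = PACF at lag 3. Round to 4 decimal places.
\phi_{33} = 0.6990

The PACF at lag k is phi_{kk}, the last component of the solution
to the Yule-Walker system G_k phi = r_k where
  (G_k)_{ij} = rho(|i - j|), (r_k)_i = rho(i), i,j = 1..k.
Equivalently, Durbin-Levinson gives phi_{kk} iteratively:
  phi_{11} = rho(1)
  phi_{kk} = [rho(k) - sum_{j=1..k-1} phi_{k-1,j} rho(k-j)]
            / [1 - sum_{j=1..k-1} phi_{k-1,j} rho(j)],
  phi_{k,j} = phi_{k-1,j} - phi_{kk} phi_{k-1,k-j},  j = 1..k-1.
Step k = 1:
  phi_11 = rho(1) = -0.2277.
Step k = 2:
  phi_22 = [rho(2) - phi_11 rho(1)] / [1 - phi_11 rho(1)] = [-0.1186 - (-0.2277)(-0.2277)] / [1 - (-0.2277)(-0.2277)]
         = -0.17044729 / 0.94815271 = -0.179768.
  Update: phi_21 = phi_11 - phi_22 phi_11 = -0.2277 - (-0.179768)(-0.2277) = -0.268633.
Step k = 3:
  phi_33 = [rho(3) - phi_21 rho(2) - phi_22 rho(1)] / [1 - phi_21 rho(1) - phi_22 rho(2)]
    numerator   = 0.7141 - (-0.268633)(-0.1186) - (-0.179768)(-0.2277) = 0.64130699
    denominator = 1 - (-0.268633)(-0.2277) - (-0.179768)(-0.1186) = 0.91751178
  phi_33 = 0.64130699 / 0.91751178 = 0.699.
Therefore phi_{33} = 0.6990.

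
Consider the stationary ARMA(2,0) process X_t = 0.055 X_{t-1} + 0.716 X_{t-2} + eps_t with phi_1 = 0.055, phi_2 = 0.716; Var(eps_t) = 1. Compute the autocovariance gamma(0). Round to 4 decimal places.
\gamma(0) = 2.1319

Multiply the model equation by X_{t-k} and take expectations. With theta_0 = psi_0 = 1 and psi_j the MA(infinity) weights, this gives
  gamma(k) - sum_i phi_i gamma(k-i) = c_k,
  c_k = sigma^2 * sum_{j=k..q} theta_j psi_{j-k}   (c_k = 0 for k > q),
using gamma(-m) = gamma(m).
Pure AR (q = 0): c_0 = sigma^2 = 1, c_k = 0 for k >= 1.
Equations for k = 0, 1, 2 (AR order 2, c_2 = 0):
  (E0) gamma(0) = phi_1 gamma(1) + phi_2 gamma(2) + c_0
  (E1) gamma(1) = phi_1 gamma(0) + phi_2 gamma(1) + c_1
  (E2) gamma(2) = phi_1 gamma(1) + phi_2 gamma(0)
From (E1): gamma(1) = A gamma(0) + B with
  A = phi_1 / (1 - phi_2) = 0.055 / 0.284 = 0.193662,   B = c_1 / (1 - phi_2) = 0 / 0.284 = 0.
Insert (E2) into (E0): gamma(0) (1 - phi_2^2) = phi_1 (1 + phi_2) gamma(1) + c_0.
  phi_1 (1 + phi_2) = (0.055)(1.716) = 0.09438,   1 - phi_2^2 = 0.487344.
Replace gamma(1) by A gamma(0) + B and collect gamma(0):
  gamma(0) [0.487344 - (0.09438)(0.193662)] = c_0 = 1
  gamma(0) * 0.469066 = 1
  gamma(0) = 1 / 0.469066 = 2.131895.
Therefore gamma(0) = 2.1319 (to 4 decimal places).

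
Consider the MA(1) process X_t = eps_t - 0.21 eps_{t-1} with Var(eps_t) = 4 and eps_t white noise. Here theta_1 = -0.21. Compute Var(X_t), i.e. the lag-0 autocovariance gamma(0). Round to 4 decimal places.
\gamma(0) = 4.1764

For an MA(q) process X_t = eps_t + sum_i theta_i eps_{t-i} with
Var(eps_t) = sigma^2, the variance is
  gamma(0) = sigma^2 * (1 + sum_i theta_i^2).
  sum_i theta_i^2 = (-0.21)^2 = 0.0441.
  gamma(0) = 4 * (1 + 0.0441) = 4 * 1.0441 = 4.1764.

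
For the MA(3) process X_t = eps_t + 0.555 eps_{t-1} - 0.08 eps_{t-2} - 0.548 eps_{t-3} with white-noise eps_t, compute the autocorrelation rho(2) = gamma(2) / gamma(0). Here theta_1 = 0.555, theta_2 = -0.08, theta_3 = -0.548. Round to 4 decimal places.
\rho(2) = -0.2379

For an MA(q) process with theta_0 = 1, the autocovariance is
  gamma(k) = sigma^2 * sum_{i=0..q-k} theta_i * theta_{i+k},
and rho(k) = gamma(k) / gamma(0). Sigma^2 cancels.
  numerator   = (1)*(-0.08) + (0.555)*(-0.548) = -0.38414.
  denominator = (1)^2 + (0.555)^2 + (-0.08)^2 + (-0.548)^2 = 1.614729.
  rho(2) = -0.38414 / 1.614729 = -0.2379.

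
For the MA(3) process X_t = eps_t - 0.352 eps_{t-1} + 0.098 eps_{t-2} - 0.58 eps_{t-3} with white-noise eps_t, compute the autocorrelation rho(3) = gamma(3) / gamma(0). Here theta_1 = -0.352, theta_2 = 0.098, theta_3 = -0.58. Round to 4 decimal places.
\rho(3) = -0.3946

For an MA(q) process with theta_0 = 1, the autocovariance is
  gamma(k) = sigma^2 * sum_{i=0..q-k} theta_i * theta_{i+k},
and rho(k) = gamma(k) / gamma(0). Sigma^2 cancels.
  numerator   = (1)*(-0.58) = -0.58.
  denominator = (1)^2 + (-0.352)^2 + (0.098)^2 + (-0.58)^2 = 1.469908.
  rho(3) = -0.58 / 1.469908 = -0.3946.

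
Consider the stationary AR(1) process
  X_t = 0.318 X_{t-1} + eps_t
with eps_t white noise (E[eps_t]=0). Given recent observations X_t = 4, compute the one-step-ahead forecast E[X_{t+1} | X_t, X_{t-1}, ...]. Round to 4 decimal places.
E[X_{t+1} \mid \mathcal F_t] = 1.2720

For an AR(p) model X_t = c + sum_i phi_i X_{t-i} + eps_t, the
one-step-ahead conditional mean is
  E[X_{t+1} | X_t, ...] = c + sum_i phi_i X_{t+1-i}.
Substitute known values:
  E[X_{t+1} | ...] = (0.318) * (4)
                   = 1.2720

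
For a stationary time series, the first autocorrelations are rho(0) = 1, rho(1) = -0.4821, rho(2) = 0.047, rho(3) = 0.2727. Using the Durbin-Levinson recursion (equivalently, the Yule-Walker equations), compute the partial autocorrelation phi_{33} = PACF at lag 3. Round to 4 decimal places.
\phi_{33} = 0.2551

The PACF at lag k is phi_{kk}, the last component of the solution
to the Yule-Walker system G_k phi = r_k where
  (G_k)_{ij} = rho(|i - j|), (r_k)_i = rho(i), i,j = 1..k.
Equivalently, Durbin-Levinson gives phi_{kk} iteratively:
  phi_{11} = rho(1)
  phi_{kk} = [rho(k) - sum_{j=1..k-1} phi_{k-1,j} rho(k-j)]
            / [1 - sum_{j=1..k-1} phi_{k-1,j} rho(j)],
  phi_{k,j} = phi_{k-1,j} - phi_{kk} phi_{k-1,k-j},  j = 1..k-1.
Step k = 1:
  phi_11 = rho(1) = -0.4821.
Step k = 2:
  phi_22 = [rho(2) - phi_11 rho(1)] / [1 - phi_11 rho(1)] = [0.047 - (-0.4821)(-0.4821)] / [1 - (-0.4821)(-0.4821)]
         = -0.18542041 / 0.76757959 = -0.241565.
  Update: phi_21 = phi_11 - phi_22 phi_11 = -0.4821 - (-0.241565)(-0.4821) = -0.598559.
Step k = 3:
  phi_33 = [rho(3) - phi_21 rho(2) - phi_22 rho(1)] / [1 - phi_21 rho(1) - phi_22 rho(2)]
    numerator   = 0.2727 - (-0.598559)(0.047) - (-0.241565)(-0.4821) = 0.18437373
    denominator = 1 - (-0.598559)(-0.4821) - (-0.241565)(0.047) = 0.7227885
  phi_33 = 0.18437373 / 0.7227885 = 0.2551.
Therefore phi_{33} = 0.2551.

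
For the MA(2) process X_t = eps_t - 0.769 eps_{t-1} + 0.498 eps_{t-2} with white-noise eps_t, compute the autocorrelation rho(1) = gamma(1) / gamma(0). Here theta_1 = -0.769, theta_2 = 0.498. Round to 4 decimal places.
\rho(1) = -0.6263

For an MA(q) process with theta_0 = 1, the autocovariance is
  gamma(k) = sigma^2 * sum_{i=0..q-k} theta_i * theta_{i+k},
and rho(k) = gamma(k) / gamma(0). Sigma^2 cancels.
  numerator   = (1)*(-0.769) + (-0.769)*(0.498) = -1.151962.
  denominator = (1)^2 + (-0.769)^2 + (0.498)^2 = 1.839365.
  rho(1) = -1.151962 / 1.839365 = -0.6263.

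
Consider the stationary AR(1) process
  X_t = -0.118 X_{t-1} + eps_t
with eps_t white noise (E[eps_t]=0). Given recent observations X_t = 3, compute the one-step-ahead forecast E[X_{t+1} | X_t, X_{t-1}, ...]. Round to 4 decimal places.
E[X_{t+1} \mid \mathcal F_t] = -0.3540

For an AR(p) model X_t = c + sum_i phi_i X_{t-i} + eps_t, the
one-step-ahead conditional mean is
  E[X_{t+1} | X_t, ...] = c + sum_i phi_i X_{t+1-i}.
Substitute known values:
  E[X_{t+1} | ...] = (-0.118) * (3)
                   = -0.3540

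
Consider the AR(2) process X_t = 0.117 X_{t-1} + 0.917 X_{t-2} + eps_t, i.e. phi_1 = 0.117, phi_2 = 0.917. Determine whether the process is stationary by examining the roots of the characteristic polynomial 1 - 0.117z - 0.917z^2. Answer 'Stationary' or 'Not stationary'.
\text{Not stationary}

The AR(p) characteristic polynomial is P(z) = 1 - 0.117z - 0.917z^2.
Stationarity requires all roots to lie outside the unit circle, i.e. |z| > 1 for every root.
Set 1 + (-0.117) z + (-0.917) z^2 = 0, i.e. a z^2 + b z + c = 0 with a = -0.917, b = -0.117, c = 1.
Discriminant D = b^2 - 4ac = (-0.117)^2 - 4*(-0.917)*1 = 0.013689 - (-3.668) = 3.681689.
D >= 0, so the roots are real: z = (-b +/- sqrt(D)) / (2a) = (0.117 +/- 1.918773) / (-1.834).
  z_1 = (0.117 + 1.918773) / (-1.834) = -1.11,   |z_1| = 1.11.
  z_2 = (0.117 - 1.918773) / (-1.834) = 0.9824,   |z_2| = 0.9824.
Moduli of all roots: 1.1100, 0.9824.
All moduli strictly greater than 1? No.
Verdict: Not stationary.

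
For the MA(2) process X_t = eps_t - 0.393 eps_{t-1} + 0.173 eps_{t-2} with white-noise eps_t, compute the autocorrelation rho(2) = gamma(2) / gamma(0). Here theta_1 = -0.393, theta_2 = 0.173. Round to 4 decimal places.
\rho(2) = 0.1461

For an MA(q) process with theta_0 = 1, the autocovariance is
  gamma(k) = sigma^2 * sum_{i=0..q-k} theta_i * theta_{i+k},
and rho(k) = gamma(k) / gamma(0). Sigma^2 cancels.
  numerator   = (1)*(0.173) = 0.173.
  denominator = (1)^2 + (-0.393)^2 + (0.173)^2 = 1.184378.
  rho(2) = 0.173 / 1.184378 = 0.1461.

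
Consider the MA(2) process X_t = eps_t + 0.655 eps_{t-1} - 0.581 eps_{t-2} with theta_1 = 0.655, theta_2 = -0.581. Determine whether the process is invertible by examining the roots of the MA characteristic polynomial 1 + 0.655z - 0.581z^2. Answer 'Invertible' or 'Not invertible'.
\text{Not invertible}

The MA(q) characteristic polynomial is P(z) = 1 + 0.655z - 0.581z^2.
Invertibility requires all roots to lie outside the unit circle, i.e. |z| > 1 for every root.
Set 1 + (0.655) z + (-0.581) z^2 = 0, i.e. a z^2 + b z + c = 0 with a = -0.581, b = 0.655, c = 1.
Discriminant D = b^2 - 4ac = (0.655)^2 - 4*(-0.581)*1 = 0.429025 - (-2.324) = 2.753025.
D >= 0, so the roots are real: z = (-b +/- sqrt(D)) / (2a) = (-0.655 +/- 1.659224) / (-1.162).
  z_1 = (-0.655 + 1.659224) / (-1.162) = -0.8642,   |z_1| = 0.8642.
  z_2 = (-0.655 - 1.659224) / (-1.162) = 1.9916,   |z_2| = 1.9916.
Moduli of all roots: 0.8642, 1.9916.
All moduli strictly greater than 1? No.
Verdict: Not invertible.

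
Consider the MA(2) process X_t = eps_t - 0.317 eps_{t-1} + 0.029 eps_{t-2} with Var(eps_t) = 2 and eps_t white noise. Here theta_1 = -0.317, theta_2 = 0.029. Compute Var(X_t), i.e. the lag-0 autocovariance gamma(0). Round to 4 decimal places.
\gamma(0) = 2.2027

For an MA(q) process X_t = eps_t + sum_i theta_i eps_{t-i} with
Var(eps_t) = sigma^2, the variance is
  gamma(0) = sigma^2 * (1 + sum_i theta_i^2).
  sum_i theta_i^2 = (-0.317)^2 + (0.029)^2 = 0.100489 + 0.000841 = 0.10133.
  gamma(0) = 2 * (1 + 0.10133) = 2 * 1.10133 = 2.20266, which rounds to 2.2027.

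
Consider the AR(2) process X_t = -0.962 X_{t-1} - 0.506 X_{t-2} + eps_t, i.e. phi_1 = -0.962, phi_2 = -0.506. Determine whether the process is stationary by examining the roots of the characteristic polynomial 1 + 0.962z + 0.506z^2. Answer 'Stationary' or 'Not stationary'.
\text{Stationary}

The AR(p) characteristic polynomial is P(z) = 1 + 0.962z + 0.506z^2.
Stationarity requires all roots to lie outside the unit circle, i.e. |z| > 1 for every root.
Set 1 + (0.962) z + (0.506) z^2 = 0, i.e. a z^2 + b z + c = 0 with a = 0.506, b = 0.962, c = 1.
Discriminant D = b^2 - 4ac = (0.962)^2 - 4*(0.506)*1 = 0.925444 - (2.024) = -1.098556.
D < 0, so the roots are the complex-conjugate pair z = (-b +/- i sqrt(-D)) / (2a) = -0.9506 +/- 1.0357i.
For a conjugate pair |z|^2 = z * conj(z) = (product of roots) = c/a = 1/(0.506) = 1.976285, so |z| = sqrt(1.976285) = 1.4058 for both roots.
Moduli of all roots: 1.4058, 1.4058.
All moduli strictly greater than 1? Yes.
Verdict: Stationary.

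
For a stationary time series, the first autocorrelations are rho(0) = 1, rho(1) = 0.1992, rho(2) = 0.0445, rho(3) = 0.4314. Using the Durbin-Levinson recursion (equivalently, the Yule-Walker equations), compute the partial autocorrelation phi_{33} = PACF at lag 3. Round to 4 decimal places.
\phi_{33} = 0.4390

The PACF at lag k is phi_{kk}, the last component of the solution
to the Yule-Walker system G_k phi = r_k where
  (G_k)_{ij} = rho(|i - j|), (r_k)_i = rho(i), i,j = 1..k.
Equivalently, Durbin-Levinson gives phi_{kk} iteratively:
  phi_{11} = rho(1)
  phi_{kk} = [rho(k) - sum_{j=1..k-1} phi_{k-1,j} rho(k-j)]
            / [1 - sum_{j=1..k-1} phi_{k-1,j} rho(j)],
  phi_{k,j} = phi_{k-1,j} - phi_{kk} phi_{k-1,k-j},  j = 1..k-1.
Step k = 1:
  phi_11 = rho(1) = 0.1992.
Step k = 2:
  phi_22 = [rho(2) - phi_11 rho(1)] / [1 - phi_11 rho(1)] = [0.0445 - (0.1992)(0.1992)] / [1 - (0.1992)(0.1992)]
         = 0.00481936 / 0.96031936 = 0.005018.
  Update: phi_21 = phi_11 - phi_22 phi_11 = 0.1992 - (0.005018)(0.1992) = 0.1982.
Step k = 3:
  phi_33 = [rho(3) - phi_21 rho(2) - phi_22 rho(1)] / [1 - phi_21 rho(1) - phi_22 rho(2)]
    numerator   = 0.4314 - (0.1982)(0.0445) - (0.005018)(0.1992) = 0.4215804
    denominator = 1 - (0.1982)(0.1992) - (0.005018)(0.0445) = 0.96029517
  phi_33 = 0.4215804 / 0.96029517 = 0.439.
Therefore phi_{33} = 0.4390.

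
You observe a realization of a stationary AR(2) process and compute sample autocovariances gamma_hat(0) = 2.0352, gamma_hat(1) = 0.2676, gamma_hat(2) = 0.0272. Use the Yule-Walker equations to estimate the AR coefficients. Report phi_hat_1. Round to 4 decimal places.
\hat\phi_{1} = 0.1320

The Yule-Walker equations for an AR(p) process read, in matrix form,
  Gamma_p phi = r_p,   with   (Gamma_p)_{ij} = gamma(|i - j|),
                       (r_p)_i = gamma(i),   i,j = 1..p.
Substitute the sample gammas (Toeplitz matrix and right-hand side of size 2):
  Gamma_p = [[2.0352, 0.2676], [0.2676, 2.0352]]
  r_p     = [0.2676, 0.0272]
Written out:
  2.0352 phi_1 + 0.2676 phi_2 = 0.2676
  0.2676 phi_1 + 2.0352 phi_2 = 0.0272
Solve by Cramer's rule:
  det = gamma(0)^2 - gamma(1)^2 = (2.0352)^2 - (0.2676)^2 = 4.14203904 - 0.07160976 = 4.07042928
  phi_hat_1 = [gamma(1) gamma(0) - gamma(1) gamma(2)] / det = [(0.2676)(2.0352) - (0.2676)(0.0272)] / 4.07042928 = 0.5373408 / 4.07042928 = 0.132
  phi_hat_2 = [gamma(0) gamma(2) - gamma(1)^2] / det = [(2.0352)(0.0272) - (0.2676)^2] / 4.07042928 = -0.01625232 / 4.07042928 = -0.004
So phi_hat = [0.1320, -0.0040].
Therefore phi_hat_1 = 0.1320.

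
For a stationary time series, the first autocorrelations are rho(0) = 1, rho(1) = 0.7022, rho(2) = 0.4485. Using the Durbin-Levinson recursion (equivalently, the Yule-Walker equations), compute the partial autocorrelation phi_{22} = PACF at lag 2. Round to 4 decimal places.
\phi_{22} = -0.0880

The PACF at lag k is phi_{kk}, the last component of the solution
to the Yule-Walker system G_k phi = r_k where
  (G_k)_{ij} = rho(|i - j|), (r_k)_i = rho(i), i,j = 1..k.
Equivalently, Durbin-Levinson gives phi_{kk} iteratively:
  phi_{11} = rho(1)
  phi_{kk} = [rho(k) - sum_{j=1..k-1} phi_{k-1,j} rho(k-j)]
            / [1 - sum_{j=1..k-1} phi_{k-1,j} rho(j)],
  phi_{k,j} = phi_{k-1,j} - phi_{kk} phi_{k-1,k-j},  j = 1..k-1.
Step k = 1:
  phi_11 = rho(1) = 0.7022.
Step k = 2:
  phi_22 = [rho(2) - phi_11 rho(1)] / [1 - phi_11 rho(1)] = [0.4485 - (0.7022)(0.7022)] / [1 - (0.7022)(0.7022)]
         = -0.04458484 / 0.50691516 = -0.088.
Therefore phi_{22} = -0.0880.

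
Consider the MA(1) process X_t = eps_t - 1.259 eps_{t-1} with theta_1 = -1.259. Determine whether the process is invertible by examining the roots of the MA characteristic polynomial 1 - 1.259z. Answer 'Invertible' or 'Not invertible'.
\text{Not invertible}

The MA(q) characteristic polynomial is P(z) = 1 - 1.259z.
Invertibility requires all roots to lie outside the unit circle, i.e. |z| > 1 for every root.
This is linear in z: 1 + (-1.259) z = 0  =>  z = -1/(-1.259) = 0.794281,  |z| = 0.794281.
Moduli of all roots: 0.7943.
All moduli strictly greater than 1? No.
Verdict: Not invertible.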